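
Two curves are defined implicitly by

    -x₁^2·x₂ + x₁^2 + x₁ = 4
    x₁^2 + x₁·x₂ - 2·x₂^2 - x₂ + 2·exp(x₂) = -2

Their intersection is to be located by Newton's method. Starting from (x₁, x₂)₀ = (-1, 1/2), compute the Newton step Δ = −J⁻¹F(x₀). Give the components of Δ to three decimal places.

(5.306, -4.500)

At (-1, 1/2): F = (-4.500, 4.79744).
Jacobian J = [[-2·x₁·x₂ + 2·x₁ + 1, -x₁^2], [2·x₁ + x₂, x₁ - 4·x₂ + 2·exp(x₂) - 1]].
At the point, J = [[0.000, -1.000], [-1.500, -0.70256]] (det J = -1.500).
Solving J·Δ = −F gives Δ = (5.306, -4.500).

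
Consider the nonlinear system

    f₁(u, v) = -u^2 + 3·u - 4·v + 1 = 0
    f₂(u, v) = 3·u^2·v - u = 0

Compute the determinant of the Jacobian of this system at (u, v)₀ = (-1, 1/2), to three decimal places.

J = [[-2·u + 3, -4], [6·u·v - 1, 3·u^2]].
At the point, J = [[5.000, -4.000], [-4.000, 3.000]].
det J = -1.000.

-1.000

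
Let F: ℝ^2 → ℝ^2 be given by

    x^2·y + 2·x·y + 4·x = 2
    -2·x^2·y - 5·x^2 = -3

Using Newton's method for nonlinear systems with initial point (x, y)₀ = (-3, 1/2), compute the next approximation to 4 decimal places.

At (-3, 1/2): F = (-12.5000, -51.0000).
Jacobian J = [[2·x·y + 2·y + 4, x^2 + 2·x], [-4·x·y - 10·x, -2·x^2]].
At the point, J = [[2.0000, 3.0000], [36.0000, -18.0000]] (det J = -144.0000).
Solving J·Δ = −F gives Δ = (2.6250, 2.4167).
Then the next iterate is (x, y)₁ = (-0.3750, 2.9167).

(-0.3750, 2.9167)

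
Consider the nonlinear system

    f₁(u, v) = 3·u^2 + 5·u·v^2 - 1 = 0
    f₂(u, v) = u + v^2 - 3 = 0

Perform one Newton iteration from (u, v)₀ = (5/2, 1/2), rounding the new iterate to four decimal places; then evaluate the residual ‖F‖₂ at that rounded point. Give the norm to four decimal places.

953.2850

At (5/2, 1/2): F = (20.8750, -0.2500).
Jacobian J = [[6·u + 5·v^2, 10·u·v], [1, 2·v]].
At the point, J = [[16.2500, 12.5000], [1.0000, 1.0000]] (det J = 3.7500).
Solving J·Δ = −F gives Δ = (-6.4000, 6.6500).
Then the next iterate is (u, v)₁ = (-3.9000, 7.1500).
Re-evaluating at (-3.9000, 7.1500): F = (-952.258750, 44.2225), so ‖F‖₂ = 953.2850.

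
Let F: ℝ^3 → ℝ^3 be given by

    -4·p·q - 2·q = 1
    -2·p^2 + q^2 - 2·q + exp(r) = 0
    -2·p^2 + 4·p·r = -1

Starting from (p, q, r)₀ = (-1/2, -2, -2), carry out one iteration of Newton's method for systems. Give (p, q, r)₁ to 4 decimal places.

(-0.3750, -0.6435, -0.1250)

At (-1/2, -2, -2): F = (-1.0000, 7.635335, 4.5000).
Jacobian J = [[-4·q, -4·p - 2, 0], [-4·p, 2·q - 2, exp(r)], [-4·p + 4·r, 0, 4·p]].
At the point, J = [[8.0000, 0.0000, 0.0000], [2.0000, -6.0000, 0.135335], [-6.0000, 0.0000, -2.0000]] (det J = 96.0000).
Solving J·Δ = −F gives Δ = (0.1250, 1.3565, 1.8750).
Then the next iterate is (p, q, r)₁ = (-0.3750, -0.6435, -0.1250).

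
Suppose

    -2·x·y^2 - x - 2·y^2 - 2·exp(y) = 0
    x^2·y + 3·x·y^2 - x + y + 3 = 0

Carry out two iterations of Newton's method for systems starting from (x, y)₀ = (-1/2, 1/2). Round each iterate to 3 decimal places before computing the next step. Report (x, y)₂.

(3.205, -1.472)

At (-1/2, 1/2): F = (-3.04744, 3.750).
Jacobian J = [[-2·y^2 - 1, -4·x·y - 4·y - 2·exp(y)], [2·x·y + 3·y^2 - 1, x^2 + 6·x·y + 1]].
At the point, J = [[-1.500, -4.29744], [-0.750, -0.250]] (det J = -2.84808).
Solving J·Δ = −F gives Δ = (5.926, -2.778).
Then the next iterate is (x, y)₁ = (5.426, -2.278).
Round to (5.426, -2.278) and repeat: F = (-72.32366, 12.69948), J = [[-11.37857, 58.34873], [-10.15300, -43.72109]].
Δ = (-2.221, 0.806), so (x, y)₂ = (3.205, -1.472).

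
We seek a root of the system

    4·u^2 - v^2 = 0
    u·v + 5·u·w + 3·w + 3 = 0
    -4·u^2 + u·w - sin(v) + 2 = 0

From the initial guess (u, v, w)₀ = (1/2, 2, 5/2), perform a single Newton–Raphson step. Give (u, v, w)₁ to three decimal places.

(0.275, 1.025, -0.045)

At (1/2, 2, 5/2): F = (-3.000, 17.750, 1.34070).
Jacobian J = [[8·u, -2·v, 0], [v + 5·w, u, 5·u + 3], [-8·u + w, -cos(v), u]].
At the point, J = [[4.000, -4.000, 0.000], [14.500, 0.500, 5.500], [-1.500, 0.41615, 0.500]] (det J = 53.84477).
Solving J·Δ = −F gives Δ = (-0.225, -0.975, -2.545).
Then the next iterate is (u, v, w)₁ = (0.275, 1.025, -0.045).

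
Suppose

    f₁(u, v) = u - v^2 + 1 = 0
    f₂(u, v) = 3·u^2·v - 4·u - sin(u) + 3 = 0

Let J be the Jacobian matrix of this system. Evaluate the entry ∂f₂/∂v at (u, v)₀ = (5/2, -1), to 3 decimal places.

18.750

∂f₂/∂v = 3·u^2.
At (5/2, -1) this is 18.750.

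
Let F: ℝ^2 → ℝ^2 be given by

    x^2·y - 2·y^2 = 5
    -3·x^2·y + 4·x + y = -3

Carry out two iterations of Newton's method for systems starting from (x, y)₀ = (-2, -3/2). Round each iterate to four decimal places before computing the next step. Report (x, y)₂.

(13.9669, 9.0735)

At (-2, -3/2): F = (-15.5000, 11.5000).
Jacobian J = [[2·x·y, x^2 - 4·y], [-6·x·y + 4, -3·x^2 + 1]].
At the point, J = [[6.0000, 10.0000], [-14.0000, -11.0000]] (det J = 74.0000).
Solving J·Δ = −F gives Δ = (-0.7500, 2.0000).
Then the next iterate is (x, y)₁ = (-2.7500, 0.5000).
Round to (-2.7500, 0.5000) and repeat: F = (-1.718750, -18.843750), J = [[-2.7500, 5.5625], [12.2500, -21.6875]].
Δ = (16.7169, 8.5735), so (x, y)₂ = (13.9669, 9.0735).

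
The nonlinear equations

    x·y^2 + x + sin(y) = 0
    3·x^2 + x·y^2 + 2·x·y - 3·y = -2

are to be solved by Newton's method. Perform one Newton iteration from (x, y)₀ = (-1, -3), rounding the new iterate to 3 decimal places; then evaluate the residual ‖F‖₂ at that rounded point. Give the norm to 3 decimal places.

94.057

At (-1, -3): F = (-10.14112, 11.000).
Jacobian J = [[y^2 + 1, 2·x·y + cos(y)], [6·x + y^2 + 2·y, 2·x·y + 2·x - 3]].
At the point, J = [[10.000, 5.01001], [-3.000, 1.000]] (det J = 25.03002).
Solving J·Δ = −F gives Δ = (2.607, -3.179).
Then the next iterate is (x, y)₁ = (1.607, -6.179).
Re-evaluating at (1.607, -6.179): F = (63.06632, 69.78037), so ‖F‖₂ = 94.057.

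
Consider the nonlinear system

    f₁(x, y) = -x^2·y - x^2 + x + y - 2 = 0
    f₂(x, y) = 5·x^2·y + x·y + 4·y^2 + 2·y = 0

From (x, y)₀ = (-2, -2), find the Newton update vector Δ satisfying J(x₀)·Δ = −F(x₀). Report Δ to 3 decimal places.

At (-2, -2): F = (-2.000, -24.000).
Jacobian J = [[-2·x·y - 2·x + 1, -x^2 + 1], [10·x·y + y, 5·x^2 + x + 8·y + 2]].
At the point, J = [[-3.000, -3.000], [38.000, 4.000]] (det J = 102.000).
Solving J·Δ = −F gives Δ = (0.784, -1.451).

(0.784, -1.451)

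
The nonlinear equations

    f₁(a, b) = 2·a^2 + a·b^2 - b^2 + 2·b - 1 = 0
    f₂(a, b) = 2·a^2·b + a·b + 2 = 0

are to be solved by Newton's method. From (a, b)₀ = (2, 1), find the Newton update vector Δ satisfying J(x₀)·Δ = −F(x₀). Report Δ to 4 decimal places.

At (2, 1): F = (10.0000, 12.0000).
Jacobian J = [[4·a + b^2, 2·a·b - 2·b + 2], [4·a·b + b, 2·a^2 + a]].
At the point, J = [[9.0000, 4.0000], [9.0000, 10.0000]] (det J = 54.0000).
Solving J·Δ = −F gives Δ = (-0.9630, -0.3333).

(-0.9630, -0.3333)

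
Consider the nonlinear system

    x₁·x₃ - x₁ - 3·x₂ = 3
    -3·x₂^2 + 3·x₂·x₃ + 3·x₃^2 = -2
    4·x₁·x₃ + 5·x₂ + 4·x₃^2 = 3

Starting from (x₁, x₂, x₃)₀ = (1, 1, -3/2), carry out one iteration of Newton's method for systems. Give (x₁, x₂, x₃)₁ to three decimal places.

(-0.865, 0.236, 0.046)

At (1, 1, -3/2): F = (-8.500, 1.250, 5.000).
Jacobian J = [[x₃ - 1, -3, x₁], [0, -6·x₂ + 3·x₃, 3·x₂ + 6·x₃], [4·x₃, 5, 4·x₁ + 8·x₃]].
At the point, J = [[-2.500, -3.000, 1.000], [0.000, -10.500, -6.000], [-6.000, 5.000, -8.000]] (det J = -456.000).
Solving J·Δ = −F gives Δ = (-1.865, -0.764, 1.546).
Then the next iterate is (x₁, x₂, x₃)₁ = (-0.865, 0.236, 0.046).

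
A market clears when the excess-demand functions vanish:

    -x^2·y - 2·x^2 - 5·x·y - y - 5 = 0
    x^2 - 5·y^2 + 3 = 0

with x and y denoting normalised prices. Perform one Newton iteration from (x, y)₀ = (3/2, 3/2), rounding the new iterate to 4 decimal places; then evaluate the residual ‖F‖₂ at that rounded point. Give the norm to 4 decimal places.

At (3/2, 3/2): F = (-25.6250, -6.0000).
Jacobian J = [[-2·x·y - 4·x - 5·y, -x^2 - 5·x - 1], [2·x, -10·y]].
At the point, J = [[-18.0000, -10.7500], [3.0000, -15.0000]] (det J = 302.2500).
Solving J·Δ = −F gives Δ = (-1.0583, -0.6117).
Then the next iterate is (x, y)₁ = (0.4417, 0.8883).
Re-evaluating at (0.4417, 0.8883): F = (-8.413615, -0.750286), so ‖F‖₂ = 8.4470.

8.4470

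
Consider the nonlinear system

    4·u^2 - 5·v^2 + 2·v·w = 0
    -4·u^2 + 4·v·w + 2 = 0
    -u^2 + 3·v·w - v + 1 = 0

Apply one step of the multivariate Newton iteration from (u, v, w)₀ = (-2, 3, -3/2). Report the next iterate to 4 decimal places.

At (-2, 3, -3/2): F = (-38.0000, -32.0000, -19.5000).
Jacobian J = [[8·u, -10·v + 2·w, 2·v], [-8·u, 4·w, 4·v], [-2·u, 3·w - 1, 3·v]].
At the point, J = [[-16.0000, -33.0000, 6.0000], [16.0000, -6.0000, 12.0000], [4.0000, -5.5000, 9.0000]] (det J = 2592.0000).
Solving J·Δ = −F gives Δ = (0.7269, -1.3148, 1.0401).
Then the next iterate is (u, v, w)₁ = (-1.2731, 1.6852, -0.4599).

(-1.2731, 1.6852, -0.4599)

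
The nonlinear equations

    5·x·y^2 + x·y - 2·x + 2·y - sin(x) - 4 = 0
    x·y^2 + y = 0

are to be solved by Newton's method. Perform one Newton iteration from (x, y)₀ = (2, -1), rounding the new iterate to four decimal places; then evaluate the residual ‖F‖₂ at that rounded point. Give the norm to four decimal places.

At (2, -1): F = (-2.909297, 1.0000).
Jacobian J = [[5·y^2 + y - cos(x) - 2, 10·x·y + x + 2], [y^2, 2·x·y + 1]].
At the point, J = [[2.416147, -16.0000], [1.0000, -3.0000]] (det J = 8.751559).
Solving J·Δ = −F gives Δ = (-2.8255, -0.6085).
Then the next iterate is (x, y)₁ = (-0.8255, -1.6085).
Re-evaluating at (-0.8255, -1.6085): F = (-14.182262, -3.744293), so ‖F‖₂ = 14.6682.

14.6682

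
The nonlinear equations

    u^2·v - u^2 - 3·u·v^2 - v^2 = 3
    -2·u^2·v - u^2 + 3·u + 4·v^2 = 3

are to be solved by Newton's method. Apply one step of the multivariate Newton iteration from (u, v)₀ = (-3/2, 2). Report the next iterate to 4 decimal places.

(-1.0762, 1.5758)

At (-3/2, 2): F = (13.2500, -2.7500).
Jacobian J = [[2·u·v - 2·u - 3·v^2, u^2 - 6·u·v - 2·v], [-4·u·v - 2·u + 3, -2·u^2 + 8·v]].
At the point, J = [[-15.0000, 16.2500], [18.0000, 11.5000]] (det J = -465.0000).
Solving J·Δ = −F gives Δ = (0.4238, -0.4242).
Then the next iterate is (u, v)₁ = (-1.0762, 1.5758).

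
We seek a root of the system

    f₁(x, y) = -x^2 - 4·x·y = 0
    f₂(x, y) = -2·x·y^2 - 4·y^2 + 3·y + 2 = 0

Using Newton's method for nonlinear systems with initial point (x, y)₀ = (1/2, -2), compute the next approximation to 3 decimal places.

At (1/2, -2): F = (3.750, -24.000).
Jacobian J = [[-2·x - 4·y, -4·x], [-2·y^2, -4·x·y - 8·y + 3]].
At the point, J = [[7.000, -2.000], [-8.000, 23.000]] (det J = 145.000).
Solving J·Δ = −F gives Δ = (-0.264, 0.952).
Then the next iterate is (x, y)₁ = (0.236, -1.048).

(0.236, -1.048)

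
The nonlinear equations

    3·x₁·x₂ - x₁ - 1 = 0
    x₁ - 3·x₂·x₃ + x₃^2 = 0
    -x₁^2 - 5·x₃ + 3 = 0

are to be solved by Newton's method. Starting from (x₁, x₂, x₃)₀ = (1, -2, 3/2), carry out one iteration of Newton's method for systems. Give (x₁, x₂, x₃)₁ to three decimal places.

(0.263, -1.052, 0.695)

At (1, -2, 3/2): F = (-8.000, 12.250, -5.500).
Jacobian J = [[3·x₂ - 1, 3·x₁, 0], [1, -3·x₃, -3·x₂ + 2·x₃], [-2·x₁, 0, -5]].
At the point, J = [[-7.000, 3.000, 0.000], [1.000, -4.500, 9.000], [-2.000, 0.000, -5.000]] (det J = -196.500).
Solving J·Δ = −F gives Δ = (-0.737, 0.948, -0.805).
Then the next iterate is (x₁, x₂, x₃)₁ = (0.263, -1.052, 0.695).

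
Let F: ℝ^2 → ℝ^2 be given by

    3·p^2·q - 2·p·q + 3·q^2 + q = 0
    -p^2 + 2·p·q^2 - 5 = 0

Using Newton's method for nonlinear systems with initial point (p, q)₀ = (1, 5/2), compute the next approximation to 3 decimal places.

At (1, 5/2): F = (23.750, 6.500).
Jacobian J = [[6·p·q - 2·q, 3·p^2 - 2·p + 6·q + 1], [-2·p + 2·q^2, 4·p·q]].
At the point, J = [[10.000, 17.000], [10.500, 10.000]] (det J = -78.500).
Solving J·Δ = −F gives Δ = (1.618, -2.349).
Then the next iterate is (p, q)₁ = (2.618, 0.151).

(2.618, 0.151)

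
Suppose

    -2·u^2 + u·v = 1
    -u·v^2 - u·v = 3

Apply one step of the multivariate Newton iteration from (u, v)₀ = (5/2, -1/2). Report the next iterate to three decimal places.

At (5/2, -1/2): F = (-14.750, -2.375).
Jacobian J = [[-4·u + v, u], [-v^2 - v, -2·u·v - u]].
At the point, J = [[-10.500, 2.500], [0.250, 0.000]] (det J = -0.625).
Solving J·Δ = −F gives Δ = (9.500, 45.800).
Then the next iterate is (u, v)₁ = (12.000, 45.300).

(12.000, 45.300)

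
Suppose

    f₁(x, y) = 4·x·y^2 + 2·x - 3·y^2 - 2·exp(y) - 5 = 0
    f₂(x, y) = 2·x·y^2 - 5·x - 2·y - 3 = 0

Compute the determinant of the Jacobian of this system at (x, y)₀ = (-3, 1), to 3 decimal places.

J = [[4·y^2 + 2, 8·x·y - 6·y - 2·exp(y)], [2·y^2 - 5, 4·x·y - 2]].
At the point, J = [[6.000, -35.43656], [-3.000, -14.000]].
det J = -190.310.

-190.310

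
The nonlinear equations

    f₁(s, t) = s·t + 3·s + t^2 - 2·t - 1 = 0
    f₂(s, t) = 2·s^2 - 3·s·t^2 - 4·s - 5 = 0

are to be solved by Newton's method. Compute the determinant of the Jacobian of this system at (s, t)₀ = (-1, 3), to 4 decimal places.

213.0000

J = [[t + 3, s + 2·t - 2], [4·s - 3·t^2 - 4, -6·s·t]].
At the point, J = [[6.0000, 3.0000], [-35.0000, 18.0000]].
det J = 213.0000.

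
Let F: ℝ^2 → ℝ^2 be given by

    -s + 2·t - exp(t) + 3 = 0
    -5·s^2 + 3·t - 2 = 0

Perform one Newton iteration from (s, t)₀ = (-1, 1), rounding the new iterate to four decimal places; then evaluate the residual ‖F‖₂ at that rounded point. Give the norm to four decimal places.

2647.4330

At (-1, 1): F = (3.281718, -4.0000).
Jacobian J = [[-1, -exp(t) + 2], [-10·s, 3]].
At the point, J = [[-1.0000, -0.718282], [10.0000, 3.0000]] (det J = 4.182818).
Solving J·Δ = −F gives Δ = (-1.6668, 6.8894).
Then the next iterate is (s, t)₁ = (-2.6668, 7.8894).
Re-evaluating at (-2.6668, 7.8894): F = (-2647.396535, -13.890911), so ‖F‖₂ = 2647.4330.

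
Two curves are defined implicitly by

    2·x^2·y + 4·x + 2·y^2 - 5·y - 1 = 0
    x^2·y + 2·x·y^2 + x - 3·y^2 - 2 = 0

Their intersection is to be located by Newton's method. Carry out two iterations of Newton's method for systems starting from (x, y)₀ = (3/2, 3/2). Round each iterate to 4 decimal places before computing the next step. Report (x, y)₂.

(-3.2777, 0.0156)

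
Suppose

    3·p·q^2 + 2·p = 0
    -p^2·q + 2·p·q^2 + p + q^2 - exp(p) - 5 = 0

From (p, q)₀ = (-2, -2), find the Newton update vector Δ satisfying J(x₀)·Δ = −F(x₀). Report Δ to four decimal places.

(-0.4740, 1.4431)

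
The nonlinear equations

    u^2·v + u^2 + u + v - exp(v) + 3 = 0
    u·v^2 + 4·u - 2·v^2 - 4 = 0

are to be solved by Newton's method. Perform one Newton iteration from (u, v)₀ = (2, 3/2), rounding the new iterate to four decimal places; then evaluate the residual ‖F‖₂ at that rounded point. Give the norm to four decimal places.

43.9728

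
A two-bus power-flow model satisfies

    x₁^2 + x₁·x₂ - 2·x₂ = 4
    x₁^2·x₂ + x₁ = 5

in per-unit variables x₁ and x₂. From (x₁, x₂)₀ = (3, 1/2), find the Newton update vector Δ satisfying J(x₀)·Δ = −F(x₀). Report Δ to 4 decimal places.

(-0.8624, 0.1055)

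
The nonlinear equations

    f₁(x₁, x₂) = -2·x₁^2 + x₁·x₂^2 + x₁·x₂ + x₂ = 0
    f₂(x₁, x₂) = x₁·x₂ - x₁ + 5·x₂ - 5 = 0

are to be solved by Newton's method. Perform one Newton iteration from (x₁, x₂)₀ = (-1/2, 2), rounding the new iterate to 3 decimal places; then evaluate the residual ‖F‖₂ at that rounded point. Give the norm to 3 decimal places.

0.500

At (-1/2, 2): F = (-1.500, 4.500).
Jacobian J = [[-4·x₁ + x₂^2 + x₂, 2·x₁·x₂ + x₁ + 1], [x₂ - 1, x₁ + 5]].
At the point, J = [[8.000, -1.500], [1.000, 4.500]] (det J = 37.500).
Solving J·Δ = −F gives Δ = (0.000, -1.000).
Then the next iterate is (x₁, x₂)₁ = (-0.500, 1.000).
Re-evaluating at (-0.500, 1.000): F = (-0.500, 0.000), so ‖F‖₂ = 0.500.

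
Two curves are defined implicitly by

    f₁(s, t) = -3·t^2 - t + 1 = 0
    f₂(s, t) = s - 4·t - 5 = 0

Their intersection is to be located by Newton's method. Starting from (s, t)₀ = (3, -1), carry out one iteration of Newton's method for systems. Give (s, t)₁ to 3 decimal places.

(1.800, -0.800)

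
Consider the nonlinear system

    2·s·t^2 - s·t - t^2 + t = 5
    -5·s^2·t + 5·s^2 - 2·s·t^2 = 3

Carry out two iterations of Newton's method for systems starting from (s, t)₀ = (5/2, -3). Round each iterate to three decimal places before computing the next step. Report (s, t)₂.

At (5/2, -3): F = (35.500, 77.000).
Jacobian J = [[2·t^2 - t, 4·s·t - s - 2·t + 1], [-10·s·t + 10·s - 2·t^2, -5·s^2 - 4·s·t]].
At the point, J = [[21.000, -25.500], [82.000, -1.250]] (det J = 2064.750).
Solving J·Δ = −F gives Δ = (-0.929, 0.627).
Then the next iterate is (s, t)₁ = (1.571, -2.373).
Round to (1.571, -2.373) and repeat: F = (8.41686, 20.93050), J = [[13.63526, -10.73693], [41.72757, 2.57173]].
Δ = (-0.510, 0.136), so (s, t)₂ = (1.061, -2.237).

(1.061, -2.237)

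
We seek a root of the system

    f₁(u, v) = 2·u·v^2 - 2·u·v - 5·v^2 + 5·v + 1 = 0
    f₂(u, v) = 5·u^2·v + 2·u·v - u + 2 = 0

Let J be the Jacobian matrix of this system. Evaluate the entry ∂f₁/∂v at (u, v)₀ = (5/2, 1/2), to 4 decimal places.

0.0000

∂f₁/∂v = 4·u·v - 2·u - 10·v + 5.
At (5/2, 1/2) this is 0.0000.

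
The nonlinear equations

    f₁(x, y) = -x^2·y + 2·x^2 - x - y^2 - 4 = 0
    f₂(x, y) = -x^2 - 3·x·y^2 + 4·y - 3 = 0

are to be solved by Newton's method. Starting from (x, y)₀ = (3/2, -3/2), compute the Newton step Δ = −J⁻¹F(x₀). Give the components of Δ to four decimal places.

At (3/2, -3/2): F = (0.1250, -21.3750).
Jacobian J = [[-2·x·y + 4·x - 1, -x^2 - 2·y], [-2·x - 3·y^2, -6·x·y + 4]].
At the point, J = [[9.5000, 0.7500], [-9.7500, 17.5000]] (det J = 173.5625).
Solving J·Δ = −F gives Δ = (-0.1050, 1.1629).

(-0.1050, 1.1629)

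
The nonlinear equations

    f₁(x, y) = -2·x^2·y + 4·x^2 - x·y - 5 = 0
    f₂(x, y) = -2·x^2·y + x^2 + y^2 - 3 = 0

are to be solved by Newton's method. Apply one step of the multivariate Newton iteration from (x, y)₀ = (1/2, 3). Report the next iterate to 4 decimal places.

(-0.5385, 1.1923)

At (1/2, 3): F = (-7.0000, 4.7500).
Jacobian J = [[-4·x·y + 8·x - y, -2·x^2 - x], [-4·x·y + 2·x, -2·x^2 + 2·y]].
At the point, J = [[-5.0000, -1.0000], [-5.0000, 5.5000]] (det J = -32.5000).
Solving J·Δ = −F gives Δ = (-1.0385, -1.8077).
Then the next iterate is (x, y)₁ = (-0.5385, 1.1923).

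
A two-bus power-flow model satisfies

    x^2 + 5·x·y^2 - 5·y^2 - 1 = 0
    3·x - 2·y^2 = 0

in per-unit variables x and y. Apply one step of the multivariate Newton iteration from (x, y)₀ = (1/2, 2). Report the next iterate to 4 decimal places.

(0.6522, 1.2446)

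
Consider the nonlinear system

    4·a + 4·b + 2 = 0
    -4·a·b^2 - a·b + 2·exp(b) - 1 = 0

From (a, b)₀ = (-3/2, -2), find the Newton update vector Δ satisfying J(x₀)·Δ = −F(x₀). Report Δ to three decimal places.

At (-3/2, -2): F = (-12.000, 20.27067).
Jacobian J = [[4, 4], [-4·b^2 - b, -8·a·b - a + 2·exp(b)]].
At the point, J = [[4.000, 4.000], [-14.000, -22.22933]] (det J = -32.91732).
Solving J·Δ = −F gives Δ = (5.640, -2.640).

(5.640, -2.640)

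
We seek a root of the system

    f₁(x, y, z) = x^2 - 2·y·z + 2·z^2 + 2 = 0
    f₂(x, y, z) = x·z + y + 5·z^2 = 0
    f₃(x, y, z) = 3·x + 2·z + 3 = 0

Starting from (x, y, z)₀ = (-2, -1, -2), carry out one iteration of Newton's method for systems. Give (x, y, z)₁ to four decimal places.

(-0.2773, -0.4034, -1.0840)

At (-2, -1, -2): F = (10.0000, 23.0000, -7.0000).
Jacobian J = [[2·x, -2·z, -2·y + 4·z], [z, 1, x + 10·z], [3, 0, 2]].
At the point, J = [[-4.0000, 4.0000, -6.0000], [-2.0000, 1.0000, -22.0000], [3.0000, 0.0000, 2.0000]] (det J = -238.0000).
Solving J·Δ = −F gives Δ = (1.7227, 0.5966, 0.9160).
Then the next iterate is (x, y, z)₁ = (-0.2773, -0.4034, -1.0840).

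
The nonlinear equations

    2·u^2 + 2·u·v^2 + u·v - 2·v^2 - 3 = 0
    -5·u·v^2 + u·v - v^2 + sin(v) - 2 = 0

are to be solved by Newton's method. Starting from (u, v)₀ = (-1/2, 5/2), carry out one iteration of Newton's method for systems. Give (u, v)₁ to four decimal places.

(-0.5966, 0.9674)

At (-1/2, 5/2): F = (-22.5000, 6.723472).
Jacobian J = [[4·u + 2·v^2 + v, 4·u·v + u - 4·v], [-5·v^2 + v, -10·u·v + u - 2·v + cos(v)]].
At the point, J = [[13.0000, -15.5000], [-28.7500, 6.198856]] (det J = -365.039867).
Solving J·Δ = −F gives Δ = (-0.0966, -1.5326).
Then the next iterate is (u, v)₁ = (-0.5966, 0.9674).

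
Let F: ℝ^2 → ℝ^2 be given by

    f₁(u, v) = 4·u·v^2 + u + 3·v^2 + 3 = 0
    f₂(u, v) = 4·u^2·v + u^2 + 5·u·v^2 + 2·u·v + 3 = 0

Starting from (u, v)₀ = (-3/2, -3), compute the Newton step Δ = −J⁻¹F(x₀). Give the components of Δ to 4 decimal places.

(-0.2437, 1.9175)

At (-3/2, -3): F = (-25.5000, -80.2500).
Jacobian J = [[4·v^2 + 1, 8·u·v + 6·v], [8·u·v + 2·u + 5·v^2 + 2·v, 4·u^2 + 10·u·v + 2·u]].
At the point, J = [[37.0000, 18.0000], [72.0000, 51.0000]] (det J = 591.0000).
Solving J·Δ = −F gives Δ = (-0.2437, 1.9175).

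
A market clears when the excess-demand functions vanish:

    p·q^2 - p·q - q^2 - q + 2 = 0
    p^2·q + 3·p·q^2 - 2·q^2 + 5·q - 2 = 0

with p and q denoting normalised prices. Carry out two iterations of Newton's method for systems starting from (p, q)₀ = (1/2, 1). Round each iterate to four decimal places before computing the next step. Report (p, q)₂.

(-0.3676, 1.0000)

At (1/2, 1): F = (0.0000, 2.7500).
Jacobian J = [[q^2 - q, 2·p·q - p - 2·q - 1], [2·p·q + 3·q^2, p^2 + 6·p·q - 4·q + 5]].
At the point, J = [[0.0000, -2.5000], [4.0000, 4.2500]] (det J = 10.0000).
Solving J·Δ = −F gives Δ = (-0.6875, 0.0000).
Then the next iterate is (p, q)₁ = (-0.1875, 1.0000).
Round to (-0.1875, 1.0000) and repeat: F = (0.0000, 0.472656), J = [[0.0000, -3.1875], [2.6250, -0.089844]].
Δ = (-0.1801, 0.0000), so (p, q)₂ = (-0.3676, 1.0000).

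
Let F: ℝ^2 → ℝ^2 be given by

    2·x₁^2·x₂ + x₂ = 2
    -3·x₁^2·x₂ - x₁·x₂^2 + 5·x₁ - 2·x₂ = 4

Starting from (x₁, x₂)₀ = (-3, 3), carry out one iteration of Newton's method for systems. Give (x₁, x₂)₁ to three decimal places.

(-1.383, 3.170)

At (-3, 3): F = (55.000, -79.000).
Jacobian J = [[4·x₁·x₂, 2·x₁^2 + 1], [-6·x₁·x₂ - x₂^2 + 5, -3·x₁^2 - 2·x₁·x₂ - 2]].
At the point, J = [[-36.000, 19.000], [50.000, -11.000]] (det J = -554.000).
Solving J·Δ = −F gives Δ = (1.617, 0.170).
Then the next iterate is (x₁, x₂)₁ = (-1.383, 3.170).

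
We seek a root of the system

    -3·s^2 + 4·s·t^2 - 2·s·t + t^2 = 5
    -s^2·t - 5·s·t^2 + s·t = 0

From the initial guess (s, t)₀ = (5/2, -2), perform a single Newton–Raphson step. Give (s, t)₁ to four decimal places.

At (5/2, -2): F = (30.2500, -42.5000).
Jacobian J = [[-6·s + 4·t^2 - 2·t, 8·s·t - 2·s + 2·t], [-2·s·t - 5·t^2 + t, -s^2 - 10·s·t + s]].
At the point, J = [[5.0000, -49.0000], [-12.0000, 46.2500]] (det J = -356.7500).
Solving J·Δ = −F gives Δ = (-1.9157, 0.4219).
Then the next iterate is (s, t)₁ = (0.5843, -1.5781).

(0.5843, -1.5781)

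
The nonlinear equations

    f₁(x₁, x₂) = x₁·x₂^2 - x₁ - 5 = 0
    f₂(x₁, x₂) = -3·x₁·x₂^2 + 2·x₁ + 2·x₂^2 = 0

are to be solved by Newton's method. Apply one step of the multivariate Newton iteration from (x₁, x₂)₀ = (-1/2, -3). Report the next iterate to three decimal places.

(0.548, -2.796)

At (-1/2, -3): F = (-9.000, 30.500).
Jacobian J = [[x₂^2 - 1, 2·x₁·x₂], [-3·x₂^2 + 2, -6·x₁·x₂ + 4·x₂]].
At the point, J = [[8.000, 3.000], [-25.000, -21.000]] (det J = -93.000).
Solving J·Δ = −F gives Δ = (1.048, 0.204).
Then the next iterate is (x₁, x₂)₁ = (0.548, -2.796).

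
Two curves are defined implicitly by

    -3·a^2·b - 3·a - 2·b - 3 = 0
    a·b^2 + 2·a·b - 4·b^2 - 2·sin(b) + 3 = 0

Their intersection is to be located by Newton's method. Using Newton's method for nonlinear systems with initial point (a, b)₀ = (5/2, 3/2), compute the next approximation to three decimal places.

(1.583, 0.621)

At (5/2, 3/2): F = (-41.625, 5.13001).
Jacobian J = [[-6·a·b - 3, -3·a^2 - 2], [b^2 + 2·b, 2·a·b + 2·a - 8·b - 2·cos(b)]].
At the point, J = [[-25.500, -20.750], [5.250, 0.35853]] (det J = 99.79510).
Solving J·Δ = −F gives Δ = (-0.917, -0.879).
Then the next iterate is (a, b)₁ = (1.583, 0.621).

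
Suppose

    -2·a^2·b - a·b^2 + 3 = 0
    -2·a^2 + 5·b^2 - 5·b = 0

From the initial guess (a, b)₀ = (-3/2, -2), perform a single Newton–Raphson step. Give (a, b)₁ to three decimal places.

(-1.106, -0.886)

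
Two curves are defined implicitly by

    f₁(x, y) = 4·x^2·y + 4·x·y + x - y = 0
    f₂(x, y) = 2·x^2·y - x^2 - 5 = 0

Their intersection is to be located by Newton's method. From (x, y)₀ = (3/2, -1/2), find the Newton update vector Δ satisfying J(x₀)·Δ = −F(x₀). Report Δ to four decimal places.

At (3/2, -1/2): F = (-5.5000, -9.5000).
Jacobian J = [[8·x·y + 4·y + 1, 4·x^2 + 4·x - 1], [4·x·y - 2·x, 2·x^2]].
At the point, J = [[-7.0000, 14.0000], [-6.0000, 4.5000]] (det J = 52.5000).
Solving J·Δ = −F gives Δ = (-2.0619, -0.6381).

(-2.0619, -0.6381)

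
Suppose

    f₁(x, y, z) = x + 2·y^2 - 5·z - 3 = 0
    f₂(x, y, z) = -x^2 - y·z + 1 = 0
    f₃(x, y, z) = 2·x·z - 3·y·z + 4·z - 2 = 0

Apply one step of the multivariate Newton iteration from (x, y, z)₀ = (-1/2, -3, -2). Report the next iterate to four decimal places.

(-1.5022, -1.4911, -0.9219)

At (-1/2, -3, -2): F = (24.5000, -5.2500, -26.0000).
Jacobian J = [[1, 4·y, -5], [-2·x, -z, -y], [2·z, -3·z, 2·x - 3·y + 4]].
At the point, J = [[1.0000, -12.0000, -5.0000], [1.0000, 2.0000, 3.0000], [-4.0000, 6.0000, 12.0000]] (det J = 224.0000).
Solving J·Δ = −F gives Δ = (-1.0022, 1.5089, 1.0781).
Then the next iterate is (x, y, z)₁ = (-1.5022, -1.4911, -0.9219).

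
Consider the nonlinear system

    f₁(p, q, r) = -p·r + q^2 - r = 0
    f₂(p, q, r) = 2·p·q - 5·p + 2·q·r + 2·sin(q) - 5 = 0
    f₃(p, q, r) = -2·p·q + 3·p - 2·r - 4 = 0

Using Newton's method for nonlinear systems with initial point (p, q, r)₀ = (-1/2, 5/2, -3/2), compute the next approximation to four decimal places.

At (-1/2, 5/2, -3/2): F = (7.0000, -11.303056, 0.0000).
Jacobian J = [[-r, 2·q, -p - 1], [2·q - 5, 2·p + 2·r + 2·cos(q), 2·q], [-2·q + 3, -2·p, -2]].
At the point, J = [[1.5000, 5.0000, -0.5000], [0.0000, -5.602287, 5.0000], [-2.0000, 1.0000, -2.0000]] (det J = -35.090851).
Solving J·Δ = −F gives Δ = (-1.8223, -0.7064, 1.4691).
Then the next iterate is (p, q, r)₁ = (-2.3223, 1.7936, -0.0309).

(-2.3223, 1.7936, -0.0309)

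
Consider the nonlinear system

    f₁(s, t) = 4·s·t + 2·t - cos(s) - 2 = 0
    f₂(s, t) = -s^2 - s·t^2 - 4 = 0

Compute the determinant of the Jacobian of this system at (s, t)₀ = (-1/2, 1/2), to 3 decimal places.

J = [[4·t + sin(s), 4·s + 2], [-2·s - t^2, -2·s·t]].
At the point, J = [[1.52057, 0.000], [0.750, 0.500]].
det J = 0.760.

0.760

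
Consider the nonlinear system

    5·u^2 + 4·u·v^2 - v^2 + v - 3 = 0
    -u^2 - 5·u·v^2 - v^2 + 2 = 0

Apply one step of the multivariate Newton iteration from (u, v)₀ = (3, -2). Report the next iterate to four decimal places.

At (3, -2): F = (84.0000, -71.0000).
Jacobian J = [[10·u + 4·v^2, 8·u·v - 2·v + 1], [-2·u - 5·v^2, -10·u·v - 2·v]].
At the point, J = [[46.0000, -43.0000], [-26.0000, 64.0000]] (det J = 1826.0000).
Solving J·Δ = −F gives Δ = (-1.2722, 0.5926).
Then the next iterate is (u, v)₁ = (1.7278, -1.4074).

(1.7278, -1.4074)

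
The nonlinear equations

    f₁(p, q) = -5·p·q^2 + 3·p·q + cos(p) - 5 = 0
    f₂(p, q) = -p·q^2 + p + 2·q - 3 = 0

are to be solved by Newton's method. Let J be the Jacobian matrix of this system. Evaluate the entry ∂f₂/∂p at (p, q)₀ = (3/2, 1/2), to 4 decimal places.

0.7500

∂f₂/∂p = -q^2 + 1.
At (3/2, 1/2) this is 0.7500.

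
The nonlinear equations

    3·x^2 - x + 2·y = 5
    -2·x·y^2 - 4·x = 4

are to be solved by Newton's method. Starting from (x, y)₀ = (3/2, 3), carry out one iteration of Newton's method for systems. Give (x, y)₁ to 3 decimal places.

(1.115, 1.415)

At (3/2, 3): F = (6.250, -37.000).
Jacobian J = [[6·x - 1, 2], [-2·y^2 - 4, -4·x·y]].
At the point, J = [[8.000, 2.000], [-22.000, -18.000]] (det J = -100.000).
Solving J·Δ = −F gives Δ = (-0.385, -1.585).
Then the next iterate is (x, y)₁ = (1.115, 1.415).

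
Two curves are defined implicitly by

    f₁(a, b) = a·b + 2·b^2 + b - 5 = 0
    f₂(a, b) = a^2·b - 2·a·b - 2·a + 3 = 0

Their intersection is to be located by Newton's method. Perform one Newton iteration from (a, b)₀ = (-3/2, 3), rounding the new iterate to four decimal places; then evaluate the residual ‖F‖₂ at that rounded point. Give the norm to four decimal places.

7.2329

At (-3/2, 3): F = (11.5000, 21.7500).
Jacobian J = [[b, a + 4·b + 1], [2·a·b - 2·b - 2, a^2 - 2·a]].
At the point, J = [[3.0000, 11.5000], [-17.0000, 5.2500]] (det J = 211.2500).
Solving J·Δ = −F gives Δ = (0.8982, -1.2343).
Then the next iterate is (a, b)₁ = (-0.6018, 1.7657).
Re-evaluating at (-0.6018, 1.7657): F = (1.938495, 6.968268), so ‖F‖₂ = 7.2329.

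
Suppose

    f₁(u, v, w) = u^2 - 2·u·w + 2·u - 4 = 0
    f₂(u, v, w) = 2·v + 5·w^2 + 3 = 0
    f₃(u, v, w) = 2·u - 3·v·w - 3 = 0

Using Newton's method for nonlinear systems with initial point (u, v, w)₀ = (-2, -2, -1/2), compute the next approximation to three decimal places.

(-3.000, 1.000, 0.750)

At (-2, -2, -1/2): F = (-6.000, 0.250, -10.000).
Jacobian J = [[2·u - 2·w + 2, 0, -2·u], [0, 2, 10·w], [2, -3·w, -3·v]].
At the point, J = [[-1.000, 0.000, 4.000], [0.000, 2.000, -5.000], [2.000, 1.500, 6.000]] (det J = -35.500).
Solving J·Δ = −F gives Δ = (-1.000, 3.000, 1.250).
Then the next iterate is (u, v, w)₁ = (-3.000, 1.000, 0.750).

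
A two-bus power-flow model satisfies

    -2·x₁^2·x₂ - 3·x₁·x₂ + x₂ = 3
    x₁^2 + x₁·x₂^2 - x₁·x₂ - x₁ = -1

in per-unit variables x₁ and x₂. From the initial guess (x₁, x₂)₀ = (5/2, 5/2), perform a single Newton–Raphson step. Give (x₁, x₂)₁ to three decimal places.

At (5/2, 5/2): F = (-50.500, 14.125).
Jacobian J = [[-4·x₁·x₂ - 3·x₂, -2·x₁^2 - 3·x₁ + 1], [2·x₁ + x₂^2 - x₂ - 1, 2·x₁·x₂ - x₁]].
At the point, J = [[-32.500, -19.000], [7.750, 10.000]] (det J = -177.750).
Solving J·Δ = −F gives Δ = (-1.331, -0.381).
Then the next iterate is (x₁, x₂)₁ = (1.169, 2.119).

(1.169, 2.119)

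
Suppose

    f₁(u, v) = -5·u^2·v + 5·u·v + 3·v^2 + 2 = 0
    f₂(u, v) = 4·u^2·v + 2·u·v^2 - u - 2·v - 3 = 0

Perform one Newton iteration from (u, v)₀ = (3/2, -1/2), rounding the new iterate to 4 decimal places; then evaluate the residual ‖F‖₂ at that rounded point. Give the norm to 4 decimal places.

3.4598

At (3/2, -1/2): F = (4.6250, -7.2500).
Jacobian J = [[-10·u·v + 5·v, -5·u^2 + 5·u + 6·v], [8·u·v + 2·v^2 - 1, 4·u^2 + 4·u·v - 2]].
At the point, J = [[5.0000, -6.7500], [-6.5000, 4.0000]] (det J = -23.8750).
Solving J·Δ = −F gives Δ = (-1.2749, -0.2592).
Then the next iterate is (u, v)₁ = (0.2251, -0.7592).
Re-evaluating at (0.2251, -0.7592): F = (3.067018, -1.601086), so ‖F‖₂ = 3.4598.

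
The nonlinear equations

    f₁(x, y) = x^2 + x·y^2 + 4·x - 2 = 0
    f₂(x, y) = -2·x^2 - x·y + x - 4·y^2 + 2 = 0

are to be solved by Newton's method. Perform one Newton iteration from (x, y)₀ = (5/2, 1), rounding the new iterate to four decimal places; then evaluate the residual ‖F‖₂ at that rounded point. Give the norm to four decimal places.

7.2755

At (5/2, 1): F = (16.7500, -14.5000).
Jacobian J = [[2·x + y^2 + 4, 2·x·y], [-4·x - y + 1, -x - 8·y]].
At the point, J = [[10.0000, 5.0000], [-10.0000, -10.5000]] (det J = -55.0000).
Solving J·Δ = −F gives Δ = (-1.8795, 0.4091).
Then the next iterate is (x, y)₁ = (0.6205, 1.4091).
Re-evaluating at (0.6205, 1.4091): F = (2.099062, -6.966138), so ‖F‖₂ = 7.2755.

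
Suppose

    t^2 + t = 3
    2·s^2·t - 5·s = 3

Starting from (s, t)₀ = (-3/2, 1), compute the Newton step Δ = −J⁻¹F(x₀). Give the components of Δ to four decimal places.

(0.9545, 0.3333)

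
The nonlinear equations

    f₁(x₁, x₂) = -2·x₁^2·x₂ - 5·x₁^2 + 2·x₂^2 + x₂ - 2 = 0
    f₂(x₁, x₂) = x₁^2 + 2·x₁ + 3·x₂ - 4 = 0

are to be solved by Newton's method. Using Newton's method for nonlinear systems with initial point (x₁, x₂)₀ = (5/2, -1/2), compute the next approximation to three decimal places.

(2.598, -2.645)

At (5/2, -1/2): F = (-27.000, 5.750).
Jacobian J = [[-4·x₁·x₂ - 10·x₁, -2·x₁^2 + 4·x₂ + 1], [2·x₁ + 2, 3]].
At the point, J = [[-20.000, -13.500], [7.000, 3.000]] (det J = 34.500).
Solving J·Δ = −F gives Δ = (0.098, -2.145).
Then the next iterate is (x₁, x₂)₁ = (2.598, -2.645).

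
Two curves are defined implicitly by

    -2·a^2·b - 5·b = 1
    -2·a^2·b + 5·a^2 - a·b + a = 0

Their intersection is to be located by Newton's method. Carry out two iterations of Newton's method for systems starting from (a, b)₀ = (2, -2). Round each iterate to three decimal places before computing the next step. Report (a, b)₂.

(0.640, -0.475)

At (2, -2): F = (25.000, 42.000).
Jacobian J = [[-4·a·b, -2·a^2 - 5], [-4·a·b + 10·a - b + 1, -2·a^2 - a]].
At the point, J = [[16.000, -13.000], [39.000, -10.000]] (det J = 347.000).
Solving J·Δ = −F gives Δ = (-0.853, 0.873).
Then the next iterate is (a, b)₁ = (1.147, -1.127).
Round to (1.147, -1.127) and repeat: F = (7.60038, 11.98310), J = [[5.17068, -7.63122], [18.76768, -3.77822]].
Δ = (-0.507, 0.652), so (a, b)₂ = (0.640, -0.475).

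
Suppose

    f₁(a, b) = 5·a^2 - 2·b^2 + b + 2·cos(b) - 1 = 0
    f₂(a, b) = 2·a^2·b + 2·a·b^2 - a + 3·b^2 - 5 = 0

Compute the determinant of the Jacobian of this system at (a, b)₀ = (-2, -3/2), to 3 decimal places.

J = [[10·a, -4·b - 2·sin(b) + 1], [4·a·b + 2·b^2 - 1, 2·a^2 + 4·a·b + 6·b]].
At the point, J = [[-20.000, 8.99499], [15.500, 11.000]].
det J = -359.422.

-359.422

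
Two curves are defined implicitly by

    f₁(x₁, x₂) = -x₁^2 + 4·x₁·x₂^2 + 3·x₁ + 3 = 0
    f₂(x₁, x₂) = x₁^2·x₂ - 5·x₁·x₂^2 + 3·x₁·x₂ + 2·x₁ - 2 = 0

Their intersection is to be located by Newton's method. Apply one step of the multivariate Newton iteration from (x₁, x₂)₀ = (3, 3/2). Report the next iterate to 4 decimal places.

(0.7429, 1.0429)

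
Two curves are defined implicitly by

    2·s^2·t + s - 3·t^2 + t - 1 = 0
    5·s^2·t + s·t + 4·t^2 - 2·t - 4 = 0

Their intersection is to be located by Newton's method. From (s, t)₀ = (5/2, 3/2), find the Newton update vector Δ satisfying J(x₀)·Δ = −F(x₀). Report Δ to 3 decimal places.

(-0.800, -0.490)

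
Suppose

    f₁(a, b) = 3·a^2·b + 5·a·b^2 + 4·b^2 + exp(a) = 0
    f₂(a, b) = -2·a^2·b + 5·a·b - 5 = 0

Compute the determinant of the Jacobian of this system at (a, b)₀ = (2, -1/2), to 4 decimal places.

8.2781

J = [[6·a·b + 5·b^2 + exp(a), 3·a^2 + 10·a·b + 8·b], [-4·a·b + 5·b, -2·a^2 + 5·a]].
At the point, J = [[2.639056, -2.0000], [1.5000, 2.0000]].
det J = 8.2781.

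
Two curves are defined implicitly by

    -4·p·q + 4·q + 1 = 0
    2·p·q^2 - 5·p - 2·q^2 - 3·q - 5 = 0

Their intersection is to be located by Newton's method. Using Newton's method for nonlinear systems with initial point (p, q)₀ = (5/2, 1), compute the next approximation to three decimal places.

(-1.500, 2.833)

At (5/2, 1): F = (-5.000, -17.500).
Jacobian J = [[-4·q, -4·p + 4], [2·q^2 - 5, 4·p·q - 4·q - 3]].
At the point, J = [[-4.000, -6.000], [-3.000, 3.000]] (det J = -30.000).
Solving J·Δ = −F gives Δ = (-4.000, 1.833).
Then the next iterate is (p, q)₁ = (-1.500, 2.833).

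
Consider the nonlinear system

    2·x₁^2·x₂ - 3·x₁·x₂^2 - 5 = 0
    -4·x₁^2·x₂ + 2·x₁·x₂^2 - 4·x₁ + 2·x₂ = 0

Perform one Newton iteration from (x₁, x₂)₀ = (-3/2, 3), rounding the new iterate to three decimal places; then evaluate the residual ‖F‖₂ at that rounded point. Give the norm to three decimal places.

16.626

At (-3/2, 3): F = (49.000, -42.000).
Jacobian J = [[4·x₁·x₂ - 3·x₂^2, 2·x₁^2 - 6·x₁·x₂], [-8·x₁·x₂ + 2·x₂^2 - 4, -4·x₁^2 + 4·x₁·x₂ + 2]].
At the point, J = [[-45.000, 31.500], [50.000, -25.000]] (det J = -450.000).
Solving J·Δ = −F gives Δ = (0.218, -1.244).
Then the next iterate is (x₁, x₂)₁ = (-1.282, 1.756).
Re-evaluating at (-1.282, 1.756): F = (12.63134, -10.81030), so ‖F‖₂ = 16.626.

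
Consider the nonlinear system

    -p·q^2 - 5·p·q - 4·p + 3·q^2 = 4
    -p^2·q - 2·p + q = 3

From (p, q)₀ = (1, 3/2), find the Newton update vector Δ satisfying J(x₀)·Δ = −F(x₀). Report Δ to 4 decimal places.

At (1, 3/2): F = (-11.0000, -5.0000).
Jacobian J = [[-q^2 - 5·q - 4, -2·p·q - 5·p + 6·q], [-2·p·q - 2, -p^2 + 1]].
At the point, J = [[-13.7500, 1.0000], [-5.0000, 0.0000]] (det J = 5.0000).
Solving J·Δ = −F gives Δ = (-1.0000, -2.7500).

(-1.0000, -2.7500)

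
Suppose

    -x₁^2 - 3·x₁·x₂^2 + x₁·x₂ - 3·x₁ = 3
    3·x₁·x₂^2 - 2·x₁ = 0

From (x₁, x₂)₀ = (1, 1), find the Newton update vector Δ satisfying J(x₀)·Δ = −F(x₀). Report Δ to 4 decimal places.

At (1, 1): F = (-9.0000, 1.0000).
Jacobian J = [[-2·x₁ - 3·x₂^2 + x₂ - 3, -6·x₁·x₂ + x₁], [3·x₂^2 - 2, 6·x₁·x₂]].
At the point, J = [[-7.0000, -5.0000], [1.0000, 6.0000]] (det J = -37.0000).
Solving J·Δ = −F gives Δ = (-1.3243, 0.0541).

(-1.3243, 0.0541)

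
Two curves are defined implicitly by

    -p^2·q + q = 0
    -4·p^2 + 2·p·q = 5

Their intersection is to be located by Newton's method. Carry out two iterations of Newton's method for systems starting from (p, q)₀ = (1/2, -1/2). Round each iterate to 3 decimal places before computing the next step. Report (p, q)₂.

At (1/2, -1/2): F = (-0.375, -6.500).
Jacobian J = [[-2·p·q, -p^2 + 1], [-8·p + 2·q, 2·p]].
At the point, J = [[0.500, 0.750], [-5.000, 1.000]] (det J = 4.250).
Solving J·Δ = −F gives Δ = (-1.059, 1.206).
Then the next iterate is (p, q)₁ = (-0.559, 0.706).
Round to (-0.559, 0.706) and repeat: F = (0.48539, -7.03923), J = [[0.78931, 0.68752], [5.884, -1.118]].
Δ = (0.872, -1.707), so (p, q)₂ = (0.313, -1.001).

(0.313, -1.001)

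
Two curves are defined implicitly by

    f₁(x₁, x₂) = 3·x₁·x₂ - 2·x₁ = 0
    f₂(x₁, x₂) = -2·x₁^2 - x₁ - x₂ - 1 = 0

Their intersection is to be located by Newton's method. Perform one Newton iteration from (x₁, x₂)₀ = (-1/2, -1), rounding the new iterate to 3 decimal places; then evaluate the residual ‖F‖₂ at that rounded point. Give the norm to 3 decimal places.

0.532

At (-1/2, -1): F = (2.500, 0.000).
Jacobian J = [[3·x₂ - 2, 3·x₁], [-4·x₁ - 1, -1]].
At the point, J = [[-5.000, -1.500], [1.000, -1.000]] (det J = 6.500).
Solving J·Δ = −F gives Δ = (0.385, 0.385).
Then the next iterate is (x₁, x₂)₁ = (-0.115, -0.615).
Re-evaluating at (-0.115, -0.615): F = (0.44217, -0.29645), so ‖F‖₂ = 0.532.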